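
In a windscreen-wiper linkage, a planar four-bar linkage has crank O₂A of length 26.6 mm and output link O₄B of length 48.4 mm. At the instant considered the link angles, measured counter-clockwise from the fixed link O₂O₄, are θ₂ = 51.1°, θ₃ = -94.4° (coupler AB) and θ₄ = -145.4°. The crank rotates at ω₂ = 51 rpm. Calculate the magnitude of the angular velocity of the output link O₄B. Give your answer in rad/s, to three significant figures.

2.14

ω₂ = 5.341 rad/s (from 51 rpm).
Differentiating the loop-closure r₂e^{iθ₂}+r₃e^{iθ₃}=r₁+r₄e^{iθ₄} gives r₂ω₂e^{iθ₂}+r₃ω₃e^{iθ₃}=r₄ω₄e^{iθ₄}.
Eliminating the other unknown: ω₄ = r₂ω₂ sin(θ₂−θ₃) / [r₄ sin(θ₄−θ₃)].
Numerator sine = +0.56641; denominator sine = -0.77715.
Result = 0.0266·5.341·(+0.56641) / (0.0484·(-0.77715)) = -2.1392 rad/s; magnitude 2.1392 rad/s.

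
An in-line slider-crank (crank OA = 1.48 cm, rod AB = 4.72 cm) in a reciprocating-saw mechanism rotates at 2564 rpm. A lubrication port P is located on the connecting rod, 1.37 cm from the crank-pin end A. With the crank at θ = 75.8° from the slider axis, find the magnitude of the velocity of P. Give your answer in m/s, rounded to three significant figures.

4.00

ω = 268.5 rad/s.  Crank-pin speed |V_A| = rω = 3.9738 m/s, perpendicular to OA.
Rod angle: sinφ = −(r/L) sinθ ⇒ φ = -17.697°; ω_rod = −rω cosθ/√(L²−r²sin²θ) = -21.679 rad/s.
V_P = V_A + ω_rod × AP, with AP = 0.0137 m along the rod.
Components: V_Px = −rω sinθ − a·ω_rod·sinφ = -3.9427 m/s;  V_Py = rω cosθ + a·ω_rod·cosφ = +0.69187 m/s.
|V_P| = √(V_Px² + V_Py²) = 4.0029 m/s.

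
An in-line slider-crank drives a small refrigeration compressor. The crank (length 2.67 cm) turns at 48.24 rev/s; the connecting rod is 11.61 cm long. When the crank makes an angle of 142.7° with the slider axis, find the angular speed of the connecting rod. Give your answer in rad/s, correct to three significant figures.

56.0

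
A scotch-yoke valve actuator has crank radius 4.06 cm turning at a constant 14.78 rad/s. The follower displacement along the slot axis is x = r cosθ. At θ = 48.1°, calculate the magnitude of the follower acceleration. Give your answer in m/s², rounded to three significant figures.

5.92

ω = 14.78 rad/s
x = r cosθ ⇒ ẍ = −rω² cosθ (ω constant).
|a| = rω²|cosθ| = 0.0406·(14.78)²·|cos 48.1°| = 5.923 m/s².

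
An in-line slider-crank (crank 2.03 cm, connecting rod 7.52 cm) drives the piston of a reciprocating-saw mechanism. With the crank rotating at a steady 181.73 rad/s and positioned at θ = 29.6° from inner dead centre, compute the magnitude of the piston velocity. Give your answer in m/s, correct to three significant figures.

2.25

ω = 181.7 rad/s
For an in-line slider-crank, x = r cosθ + √(L² − r² sin²θ), so v = −rω sinθ·[1 + r cosθ/√(L² − r² sin²θ)].
With r = 0.0203 m, L = 0.0752 m, θ = 29.6°: √(L² − r² sin²θ) = 0.074529 m.
v = −0.0203·181.7·0.49394·[1 + 0.0203·0.86949/0.074529] = -2.2538 m/s.
|v| = 2.2538 m/s.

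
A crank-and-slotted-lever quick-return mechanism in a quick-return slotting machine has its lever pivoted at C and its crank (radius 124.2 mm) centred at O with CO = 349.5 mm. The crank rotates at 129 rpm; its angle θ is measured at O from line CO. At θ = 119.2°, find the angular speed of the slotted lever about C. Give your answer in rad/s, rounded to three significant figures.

ω = 13.51 rad/s (from 129 rpm).
Crank pin A relative to C: A = (d + r cosθ, r sinθ); lever angle φ = atan2(r sinθ, d + r cosθ).
Differentiating tanφ: φ̇ = rω(d cosθ + r)/(d² + r² + 2dr cosθ).
d² + r² + 2dr cosθ = |CA|² = 0.095222 m²;  d cosθ + r = -0.046307 m.
|ω_lever| = |0.1242·13.51·-0.046307| / 0.095222 = 0.81592 rad/s.

0.816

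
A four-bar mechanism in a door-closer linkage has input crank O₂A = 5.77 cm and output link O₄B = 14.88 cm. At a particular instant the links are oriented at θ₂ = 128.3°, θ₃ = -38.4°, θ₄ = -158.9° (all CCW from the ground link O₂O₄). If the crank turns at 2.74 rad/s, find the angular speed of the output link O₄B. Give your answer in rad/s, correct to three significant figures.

0.284

ω₂ = 2.74 rad/s
Differentiating the loop-closure r₂e^{iθ₂}+r₃e^{iθ₃}=r₁+r₄e^{iθ₄} gives r₂ω₂e^{iθ₂}+r₃ω₃e^{iθ₃}=r₄ω₄e^{iθ₄}.
Eliminating the other unknown: ω₄ = r₂ω₂ sin(θ₂−θ₃) / [r₄ sin(θ₄−θ₃)].
Numerator sine = +0.23005; denominator sine = -0.86163.
Result = 0.0577·2.74·(+0.23005) / (0.1488·(-0.86163)) = -0.28368 rad/s; magnitude 0.28368 rad/s.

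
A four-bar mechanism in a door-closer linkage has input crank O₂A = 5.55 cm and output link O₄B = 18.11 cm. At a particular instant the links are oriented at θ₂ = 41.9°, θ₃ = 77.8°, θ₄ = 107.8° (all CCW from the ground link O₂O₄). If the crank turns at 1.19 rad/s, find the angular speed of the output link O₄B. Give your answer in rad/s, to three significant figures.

0.428

ω₂ = 1.19 rad/s
Differentiating the loop-closure r₂e^{iθ₂}+r₃e^{iθ₃}=r₁+r₄e^{iθ₄} gives r₂ω₂e^{iθ₂}+r₃ω₃e^{iθ₃}=r₄ω₄e^{iθ₄}.
Eliminating the other unknown: ω₄ = r₂ω₂ sin(θ₂−θ₃) / [r₄ sin(θ₄−θ₃)].
Numerator sine = -0.58637; denominator sine = +0.50000.
Result = 0.0555·1.19·(-0.58637) / (0.1811·(+0.50000)) = -0.42769 rad/s; magnitude 0.42769 rad/s.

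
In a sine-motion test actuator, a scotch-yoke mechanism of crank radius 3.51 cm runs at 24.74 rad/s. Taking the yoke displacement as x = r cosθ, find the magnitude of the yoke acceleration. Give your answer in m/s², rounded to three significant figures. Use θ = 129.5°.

13.7

ω = 24.74 rad/s
x = r cosθ ⇒ ẍ = −rω² cosθ (ω constant).
|a| = rω²|cosθ| = 0.0351·(24.74)²·|cos 129.5°| = 13.665 m/s².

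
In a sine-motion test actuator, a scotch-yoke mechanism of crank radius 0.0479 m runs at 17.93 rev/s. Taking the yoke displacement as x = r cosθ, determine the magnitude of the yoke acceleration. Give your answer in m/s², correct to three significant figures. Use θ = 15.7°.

585

ω = 112.7 rad/s (from 17.93 rev/s).
x = r cosθ ⇒ ẍ = −rω² cosθ (ω constant).
|a| = rω²|cosθ| = 0.0479·(112.7)²·|cos 15.7°| = 585.25 m/s².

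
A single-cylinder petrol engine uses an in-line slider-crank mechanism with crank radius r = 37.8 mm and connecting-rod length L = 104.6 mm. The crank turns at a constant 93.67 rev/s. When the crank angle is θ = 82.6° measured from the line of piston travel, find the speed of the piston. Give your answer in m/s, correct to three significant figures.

ω = 2π·93.7 = 588.5 rad/s
For an in-line slider-crank, x = r cosθ + √(L² − r² sin²θ), so v = −rω sinθ·[1 + r cosθ/√(L² − r² sin²θ)].
With r = 0.0378 m, L = 0.1046 m, θ = 82.6°: √(L² − r² sin²θ) = 0.097653 m.
v = −0.0378·588.5·0.99167·[1 + 0.0378·0.12880/0.097653] = -23.162 m/s.
|v| = 23.162 m/s.

23.2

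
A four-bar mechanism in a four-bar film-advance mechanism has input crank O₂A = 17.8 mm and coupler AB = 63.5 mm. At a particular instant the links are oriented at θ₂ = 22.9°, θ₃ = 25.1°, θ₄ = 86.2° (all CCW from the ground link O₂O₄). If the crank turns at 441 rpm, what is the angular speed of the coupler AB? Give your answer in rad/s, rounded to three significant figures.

ω₂ = 46.18 rad/s (from 441 rpm).
Differentiating the loop-closure r₂e^{iθ₂}+r₃e^{iθ₃}=r₁+r₄e^{iθ₄} gives r₂ω₂e^{iθ₂}+r₃ω₃e^{iθ₃}=r₄ω₄e^{iθ₄}.
Eliminating the other unknown: ω₃ = r₂ω₂ sin(θ₄−θ₂) / [r₃ sin(θ₃−θ₄)].
Numerator sine = +0.89337; denominator sine = -0.87546.
Result = 0.0178·46.18·(+0.89337) / (0.0635·(-0.87546)) = -13.21 rad/s; magnitude 13.21 rad/s.

13.2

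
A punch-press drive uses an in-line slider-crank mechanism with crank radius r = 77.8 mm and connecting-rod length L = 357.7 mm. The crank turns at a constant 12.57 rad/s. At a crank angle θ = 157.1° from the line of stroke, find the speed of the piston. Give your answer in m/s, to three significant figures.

0.304

ω = 12.57 rad/s
For an in-line slider-crank, x = r cosθ + √(L² − r² sin²θ), so v = −rω sinθ·[1 + r cosθ/√(L² − r² sin²θ)].
With r = 0.0778 m, L = 0.3577 m, θ = 157.1°: √(L² − r² sin²θ) = 0.35642 m.
v = −0.0778·12.57·0.38912·[1 + 0.0778·-0.92119/0.35642] = -0.30402 m/s.
|v| = 0.30402 m/s.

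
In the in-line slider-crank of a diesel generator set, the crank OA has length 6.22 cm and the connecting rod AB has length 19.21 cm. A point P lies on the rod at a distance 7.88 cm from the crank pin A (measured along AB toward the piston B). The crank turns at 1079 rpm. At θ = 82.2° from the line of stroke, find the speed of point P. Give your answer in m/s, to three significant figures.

ω = 113 rad/s.  Crank-pin speed |V_A| = rω = 7.0281 m/s, perpendicular to OA.
Rod angle: sinφ = −(r/L) sinθ ⇒ φ = -18.711°; ω_rod = −rω cosθ/√(L²−r²sin²θ) = -5.2423 rad/s.
V_P = V_A + ω_rod × AP, with AP = 0.0788 m along the rod.
Components: V_Px = −rω sinθ − a·ω_rod·sinφ = -7.0956 m/s;  V_Py = rω cosθ + a·ω_rod·cosφ = +0.56256 m/s.
|V_P| = √(V_Px² + V_Py²) = 7.1179 m/s.

7.12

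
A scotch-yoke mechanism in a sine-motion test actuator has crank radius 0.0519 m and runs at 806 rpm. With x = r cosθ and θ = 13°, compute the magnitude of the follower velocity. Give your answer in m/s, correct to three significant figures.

0.985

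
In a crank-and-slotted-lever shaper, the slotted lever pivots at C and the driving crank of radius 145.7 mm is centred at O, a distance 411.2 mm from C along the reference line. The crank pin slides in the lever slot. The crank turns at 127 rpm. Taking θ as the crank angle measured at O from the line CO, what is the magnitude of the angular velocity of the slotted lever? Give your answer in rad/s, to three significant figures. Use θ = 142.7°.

ω = 13.3 rad/s (from 127 rpm).
Crank pin A relative to C: A = (d + r cosθ, r sinθ); lever angle φ = atan2(r sinθ, d + r cosθ).
Differentiating tanφ: φ̇ = rω(d cosθ + r)/(d² + r² + 2dr cosθ).
d² + r² + 2dr cosθ = |CA|² = 0.0949974 m²;  d cosθ + r = -0.1814 m.
|ω_lever| = |0.1457·13.3·-0.1814| / 0.0949974 = 3.7001 rad/s.

3.70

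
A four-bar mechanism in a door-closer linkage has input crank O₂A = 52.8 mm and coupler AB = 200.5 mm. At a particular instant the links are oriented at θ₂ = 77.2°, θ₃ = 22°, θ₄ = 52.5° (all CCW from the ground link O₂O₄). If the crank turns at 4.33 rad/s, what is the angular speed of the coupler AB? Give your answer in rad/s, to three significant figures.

0.939

ω₂ = 4.33 rad/s
Differentiating the loop-closure r₂e^{iθ₂}+r₃e^{iθ₃}=r₁+r₄e^{iθ₄} gives r₂ω₂e^{iθ₂}+r₃ω₃e^{iθ₃}=r₄ω₄e^{iθ₄}.
Eliminating the other unknown: ω₃ = r₂ω₂ sin(θ₄−θ₂) / [r₃ sin(θ₃−θ₄)].
Numerator sine = -0.41787; denominator sine = -0.50754.
Result = 0.0528·4.33·(-0.41787) / (0.2005·(-0.50754)) = +0.93881 rad/s; magnitude 0.93881 rad/s.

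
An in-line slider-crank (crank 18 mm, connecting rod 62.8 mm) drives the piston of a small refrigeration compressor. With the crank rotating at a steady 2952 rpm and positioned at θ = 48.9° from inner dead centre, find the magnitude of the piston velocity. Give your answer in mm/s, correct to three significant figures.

5000

ω = 2π·2952/60 = 309.1 rad/s
For an in-line slider-crank, x = r cosθ + √(L² − r² sin²θ), so v = −rω sinθ·[1 + r cosθ/√(L² − r² sin²θ)].
With r = 0.018 m, L = 0.0628 m, θ = 48.9°: √(L² − r² sin²θ) = 0.061318 m.
v = −0.018·309.1·0.75356·[1 + 0.018·0.65738/0.061318] = -5.0023 m/s.
|v| = 5.0023 m/s = 5002.3 mm/s.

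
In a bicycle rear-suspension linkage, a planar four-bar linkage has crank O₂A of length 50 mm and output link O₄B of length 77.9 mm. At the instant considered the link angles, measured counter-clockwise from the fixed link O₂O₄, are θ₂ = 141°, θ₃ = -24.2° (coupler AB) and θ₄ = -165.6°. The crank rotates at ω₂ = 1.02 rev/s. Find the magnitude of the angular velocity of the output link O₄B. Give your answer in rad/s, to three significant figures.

1.68

ω₂ = 6.409 rad/s (from 1.02 rev/s).
Differentiating the loop-closure r₂e^{iθ₂}+r₃e^{iθ₃}=r₁+r₄e^{iθ₄} gives r₂ω₂e^{iθ₂}+r₃ω₃e^{iθ₃}=r₄ω₄e^{iθ₄}.
Eliminating the other unknown: ω₄ = r₂ω₂ sin(θ₂−θ₃) / [r₄ sin(θ₄−θ₃)].
Numerator sine = +0.25545; denominator sine = -0.62388.
Result = 0.05·6.409·(+0.25545) / (0.0779·(-0.62388)) = -1.6843 rad/s; magnitude 1.6843 rad/s.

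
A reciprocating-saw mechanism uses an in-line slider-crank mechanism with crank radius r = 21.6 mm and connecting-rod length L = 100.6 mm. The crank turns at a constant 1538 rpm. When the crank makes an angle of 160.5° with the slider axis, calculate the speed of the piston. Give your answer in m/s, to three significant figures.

ω = 2π·1538/60 = 161.1 rad/s
For an in-line slider-crank, x = r cosθ + √(L² − r² sin²θ), so v = −rω sinθ·[1 + r cosθ/√(L² − r² sin²θ)].
With r = 0.0216 m, L = 0.1006 m, θ = 160.5°: √(L² − r² sin²θ) = 0.10034 m.
v = −0.0216·161.1·0.33381·[1 + 0.0216·-0.94264/0.10034] = -0.92563 m/s.
|v| = 0.92563 m/s.

0.926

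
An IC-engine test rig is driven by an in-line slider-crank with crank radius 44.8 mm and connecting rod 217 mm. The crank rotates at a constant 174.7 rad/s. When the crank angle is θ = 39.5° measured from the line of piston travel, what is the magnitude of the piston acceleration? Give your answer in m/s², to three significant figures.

ω = 174.7 rad/s
x(θ) = r cosθ + √(L² − r² sin²θ); with ω constant, a = ω²·d²x/dθ².
d²x/dθ² = −r cosθ − r²(cos2θ)/√u − r⁴ sin²2θ/(4u^{3/2}),  u = L² − r² sin²θ = 0.046277 m².
Substituting r = 0.0448 m, L = 0.217 m, θ = 39.5°: d²x/dθ² = -0.036446 m.
a = ω²·d²x/dθ² = (174.7)²·(-0.036446) = -1112.3 m/s²;  |a| = 1112.3 m/s².

1110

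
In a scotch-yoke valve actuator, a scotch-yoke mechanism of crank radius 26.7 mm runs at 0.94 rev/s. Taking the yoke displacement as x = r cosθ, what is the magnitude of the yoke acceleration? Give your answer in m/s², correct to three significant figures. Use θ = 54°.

0.547

ω = 5.906 rad/s (from 0.94 rev/s).
x = r cosθ ⇒ ẍ = −rω² cosθ (ω constant).
|a| = rω²|cosθ| = 0.0267·(5.906)²·|cos 54°| = 0.54745 m/s².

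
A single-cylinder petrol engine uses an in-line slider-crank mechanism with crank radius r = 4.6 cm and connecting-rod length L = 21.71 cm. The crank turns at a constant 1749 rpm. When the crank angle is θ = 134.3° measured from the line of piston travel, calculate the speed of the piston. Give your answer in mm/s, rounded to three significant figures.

5130

ω = 2π·1749/60 = 183.2 rad/s
For an in-line slider-crank, x = r cosθ + √(L² − r² sin²θ), so v = −rω sinθ·[1 + r cosθ/√(L² − r² sin²θ)].
With r = 0.046 m, L = 0.2171 m, θ = 134.3°: √(L² − r² sin²θ) = 0.21459 m.
v = −0.046·183.2·0.71569·[1 + 0.046·-0.69842/0.21459] = -5.1271 m/s.
|v| = 5.1271 m/s = 5127.1 mm/s.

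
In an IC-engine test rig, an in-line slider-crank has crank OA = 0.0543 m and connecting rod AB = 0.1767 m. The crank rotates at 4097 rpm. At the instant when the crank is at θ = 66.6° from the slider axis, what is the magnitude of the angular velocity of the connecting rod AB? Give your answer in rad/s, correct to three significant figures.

54.6

ω = 429 rad/s (converted from 4097 rpm).
The rod makes angle φ with the slider axis where L sinφ = r sinθ; differentiating, L cosφ·φ̇ = r ω cosθ.
L cosφ = √(L² − r² sin²θ) = 0.16953 m.
|ω_rod| = r ω |cosθ| / √(L² − r² sin²θ) = 0.0543·429·0.39715/0.16953 = 54.577 rad/s.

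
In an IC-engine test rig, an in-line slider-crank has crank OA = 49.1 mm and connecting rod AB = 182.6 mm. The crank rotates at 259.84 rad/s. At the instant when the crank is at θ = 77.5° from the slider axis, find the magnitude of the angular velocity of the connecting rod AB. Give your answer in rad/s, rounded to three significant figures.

ω = 259.8 rad/s
The rod makes angle φ with the slider axis where L sinφ = r sinθ; differentiating, L cosφ·φ̇ = r ω cosθ.
L cosφ = √(L² − r² sin²θ) = 0.1762 m.
|ω_rod| = r ω |cosθ| / √(L² − r² sin²θ) = 0.0491·259.8·0.21644/0.1762 = 15.672 rad/s.

15.7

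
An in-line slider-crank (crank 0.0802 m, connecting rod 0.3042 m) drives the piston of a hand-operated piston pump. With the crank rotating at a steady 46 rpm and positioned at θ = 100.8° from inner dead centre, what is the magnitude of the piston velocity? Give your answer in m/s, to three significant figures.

0.360

ω = 2π·46/60 = 4.817 rad/s
For an in-line slider-crank, x = r cosθ + √(L² − r² sin²θ), so v = −rω sinθ·[1 + r cosθ/√(L² − r² sin²θ)].
With r = 0.0802 m, L = 0.3042 m, θ = 100.8°: √(L² − r² sin²θ) = 0.29382 m.
v = −0.0802·4.817·0.98229·[1 + 0.0802·-0.18738/0.29382] = -0.36008 m/s.
|v| = 0.36008 m/s.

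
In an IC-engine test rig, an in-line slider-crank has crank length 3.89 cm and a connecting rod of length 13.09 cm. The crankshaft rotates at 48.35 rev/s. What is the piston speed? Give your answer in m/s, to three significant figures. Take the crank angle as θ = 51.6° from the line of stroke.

11.0

ω = 2π·48.4 = 303.8 rad/s
For an in-line slider-crank, x = r cosθ + √(L² − r² sin²θ), so v = −rω sinθ·[1 + r cosθ/√(L² − r² sin²θ)].
With r = 0.0389 m, L = 0.1309 m, θ = 51.6°: √(L² − r² sin²θ) = 0.1273 m.
v = −0.0389·303.8·0.78369·[1 + 0.0389·0.62115/0.1273] = -11.019 m/s.
|v| = 11.019 m/s.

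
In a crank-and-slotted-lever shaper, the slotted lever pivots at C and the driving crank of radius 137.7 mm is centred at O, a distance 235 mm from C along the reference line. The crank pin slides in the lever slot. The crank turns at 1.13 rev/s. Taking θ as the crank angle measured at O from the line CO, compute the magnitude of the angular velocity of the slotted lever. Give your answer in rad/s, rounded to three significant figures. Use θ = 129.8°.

ω = 7.1 rad/s (from 1.13 rev/s).
Crank pin A relative to C: A = (d + r cosθ, r sinθ); lever angle φ = atan2(r sinθ, d + r cosθ).
Differentiating tanφ: φ̇ = rω(d cosθ + r)/(d² + r² + 2dr cosθ).
d² + r² + 2dr cosθ = |CA|² = 0.032759 m²;  d cosθ + r = -0.012726 m.
|ω_lever| = |0.1377·7.1·-0.012726| / 0.032759 = 0.37979 rad/s.

0.380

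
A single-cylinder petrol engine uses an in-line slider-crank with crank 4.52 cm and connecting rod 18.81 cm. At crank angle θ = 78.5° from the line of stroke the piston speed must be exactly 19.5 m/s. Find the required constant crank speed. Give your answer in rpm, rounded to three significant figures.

For an in-line slider-crank, |v_piston| = rω|sinθ|·[1 + r cosθ/√(L² − r² sin²θ)].
With r = 0.0452 m, L = 0.1881 m, θ = 78.5°: the bracketed kinematic factor |dx/dθ| = 0.046476 m.
ω = v/|dx/dθ| = 19.5/0.046476 = 419.57 rad/s.
N = 60ω/(2π) = 4006.6 rpm.

4010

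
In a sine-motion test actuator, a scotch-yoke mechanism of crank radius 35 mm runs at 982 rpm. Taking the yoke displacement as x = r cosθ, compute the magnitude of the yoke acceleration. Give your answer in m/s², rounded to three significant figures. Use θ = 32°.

314

ω = 102.8 rad/s (from 982 rpm).
x = r cosθ ⇒ ẍ = −rω² cosθ (ω constant).
|a| = rω²|cosθ| = 0.035·(102.8)²·|cos 32°| = 313.88 m/s².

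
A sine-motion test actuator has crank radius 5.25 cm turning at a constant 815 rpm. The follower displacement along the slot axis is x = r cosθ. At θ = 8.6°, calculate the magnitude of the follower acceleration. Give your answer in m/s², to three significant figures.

378

ω = 85.35 rad/s (from 815 rpm).
x = r cosθ ⇒ ẍ = −rω² cosθ (ω constant).
|a| = rω²|cosθ| = 0.0525·(85.35)²·|cos 8.6°| = 378.11 m/s².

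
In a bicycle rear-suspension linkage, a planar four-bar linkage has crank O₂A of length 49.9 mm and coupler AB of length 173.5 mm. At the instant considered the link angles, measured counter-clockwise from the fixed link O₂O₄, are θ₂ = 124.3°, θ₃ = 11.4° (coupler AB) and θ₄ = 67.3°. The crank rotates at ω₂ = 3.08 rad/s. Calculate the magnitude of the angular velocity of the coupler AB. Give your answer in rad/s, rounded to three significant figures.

ω₂ = 3.08 rad/s
Differentiating the loop-closure r₂e^{iθ₂}+r₃e^{iθ₃}=r₁+r₄e^{iθ₄} gives r₂ω₂e^{iθ₂}+r₃ω₃e^{iθ₃}=r₄ω₄e^{iθ₄}.
Eliminating the other unknown: ω₃ = r₂ω₂ sin(θ₄−θ₂) / [r₃ sin(θ₃−θ₄)].
Numerator sine = -0.83867; denominator sine = -0.82806.
Result = 0.0499·3.08·(-0.83867) / (0.1735·(-0.82806)) = +0.89718 rad/s; magnitude 0.89718 rad/s.

0.897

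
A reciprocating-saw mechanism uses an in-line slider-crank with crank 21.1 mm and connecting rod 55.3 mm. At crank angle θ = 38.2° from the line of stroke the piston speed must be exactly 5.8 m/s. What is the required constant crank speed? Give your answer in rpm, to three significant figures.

For an in-line slider-crank, |v_piston| = rω|sinθ|·[1 + r cosθ/√(L² − r² sin²θ)].
With r = 0.0211 m, L = 0.0553 m, θ = 38.2°: the bracketed kinematic factor |dx/dθ| = 0.017075 m.
ω = v/|dx/dθ| = 5.8/0.017075 = 339.69 rad/s.
N = 60ω/(2π) = 3243.8 rpm.

3240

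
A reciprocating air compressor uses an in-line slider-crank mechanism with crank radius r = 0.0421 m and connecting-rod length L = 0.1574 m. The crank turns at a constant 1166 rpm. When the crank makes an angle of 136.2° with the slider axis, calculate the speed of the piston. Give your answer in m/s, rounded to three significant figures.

2.86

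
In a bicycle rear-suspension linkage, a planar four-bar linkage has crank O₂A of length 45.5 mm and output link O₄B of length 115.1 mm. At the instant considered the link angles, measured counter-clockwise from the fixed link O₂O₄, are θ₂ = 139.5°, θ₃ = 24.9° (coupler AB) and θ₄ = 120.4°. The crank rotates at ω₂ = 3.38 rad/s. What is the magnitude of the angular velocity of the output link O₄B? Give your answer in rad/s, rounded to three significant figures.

ω₂ = 3.38 rad/s
Differentiating the loop-closure r₂e^{iθ₂}+r₃e^{iθ₃}=r₁+r₄e^{iθ₄} gives r₂ω₂e^{iθ₂}+r₃ω₃e^{iθ₃}=r₄ω₄e^{iθ₄}.
Eliminating the other unknown: ω₄ = r₂ω₂ sin(θ₂−θ₃) / [r₄ sin(θ₄−θ₃)].
Numerator sine = +0.90924; denominator sine = +0.99540.
Result = 0.0455·3.38·(+0.90924) / (0.1151·(+0.99540)) = +1.2205 rad/s; magnitude 1.2205 rad/s.

1.22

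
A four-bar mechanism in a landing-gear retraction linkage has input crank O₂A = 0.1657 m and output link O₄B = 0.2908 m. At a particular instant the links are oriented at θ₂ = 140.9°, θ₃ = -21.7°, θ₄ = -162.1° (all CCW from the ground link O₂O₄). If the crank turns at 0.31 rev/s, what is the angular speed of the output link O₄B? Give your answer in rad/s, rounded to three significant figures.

ω₂ = 1.948 rad/s (from 0.31 rev/s).
Differentiating the loop-closure r₂e^{iθ₂}+r₃e^{iθ₃}=r₁+r₄e^{iθ₄} gives r₂ω₂e^{iθ₂}+r₃ω₃e^{iθ₃}=r₄ω₄e^{iθ₄}.
Eliminating the other unknown: ω₄ = r₂ω₂ sin(θ₂−θ₃) / [r₄ sin(θ₄−θ₃)].
Numerator sine = +0.29904; denominator sine = -0.63742.
Result = 0.1657·1.948·(+0.29904) / (0.2908·(-0.63742)) = -0.52068 rad/s; magnitude 0.52068 rad/s.

0.521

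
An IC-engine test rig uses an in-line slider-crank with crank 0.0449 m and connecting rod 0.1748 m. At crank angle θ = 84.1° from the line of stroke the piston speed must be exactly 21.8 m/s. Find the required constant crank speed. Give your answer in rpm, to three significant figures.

4540

For an in-line slider-crank, |v_piston| = rω|sinθ|·[1 + r cosθ/√(L² − r² sin²θ)].
With r = 0.0449 m, L = 0.1748 m, θ = 84.1°: the bracketed kinematic factor |dx/dθ| = 0.045882 m.
ω = v/|dx/dθ| = 21.8/0.045882 = 475.13 rad/s.
N = 60ω/(2π) = 4537.2 rpm.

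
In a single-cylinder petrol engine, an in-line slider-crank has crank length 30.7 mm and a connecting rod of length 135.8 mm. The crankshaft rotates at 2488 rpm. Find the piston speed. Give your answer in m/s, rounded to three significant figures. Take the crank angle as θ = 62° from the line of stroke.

7.83

ω = 2π·2488/60 = 260.5 rad/s
For an in-line slider-crank, x = r cosθ + √(L² − r² sin²θ), so v = −rω sinθ·[1 + r cosθ/√(L² − r² sin²θ)].
With r = 0.0307 m, L = 0.1358 m, θ = 62°: √(L² − r² sin²θ) = 0.13307 m.
v = −0.0307·260.5·0.88295·[1 + 0.0307·0.46947/0.13307] = -7.8273 m/s.
|v| = 7.8273 m/s.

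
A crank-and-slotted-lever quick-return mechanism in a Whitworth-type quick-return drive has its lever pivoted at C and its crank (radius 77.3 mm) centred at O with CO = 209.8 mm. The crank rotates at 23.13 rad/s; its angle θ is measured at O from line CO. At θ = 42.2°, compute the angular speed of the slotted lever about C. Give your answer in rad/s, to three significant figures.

ω = 23.13 rad/s
Crank pin A relative to C: A = (d + r cosθ, r sinθ); lever angle φ = atan2(r sinθ, d + r cosθ).
Differentiating tanφ: φ̇ = rω(d cosθ + r)/(d² + r² + 2dr cosθ).
d² + r² + 2dr cosθ = |CA|² = 0.0740194 m²;  d cosθ + r = +0.23272 m.
|ω_lever| = |0.0773·23.13·+0.23272| / 0.0740194 = 5.6214 rad/s.

5.62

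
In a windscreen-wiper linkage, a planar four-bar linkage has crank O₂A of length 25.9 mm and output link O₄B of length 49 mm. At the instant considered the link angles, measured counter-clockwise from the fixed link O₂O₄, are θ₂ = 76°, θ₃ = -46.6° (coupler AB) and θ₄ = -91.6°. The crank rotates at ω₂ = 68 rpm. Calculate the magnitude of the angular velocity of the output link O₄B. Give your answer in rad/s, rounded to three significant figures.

ω₂ = 7.121 rad/s (from 68 rpm).
Differentiating the loop-closure r₂e^{iθ₂}+r₃e^{iθ₃}=r₁+r₄e^{iθ₄} gives r₂ω₂e^{iθ₂}+r₃ω₃e^{iθ₃}=r₄ω₄e^{iθ₄}.
Eliminating the other unknown: ω₄ = r₂ω₂ sin(θ₂−θ₃) / [r₄ sin(θ₄−θ₃)].
Numerator sine = +0.84245; denominator sine = -0.70711.
Result = 0.0259·7.121·(+0.84245) / (0.049·(-0.70711)) = -4.4844 rad/s; magnitude 4.4844 rad/s.

4.48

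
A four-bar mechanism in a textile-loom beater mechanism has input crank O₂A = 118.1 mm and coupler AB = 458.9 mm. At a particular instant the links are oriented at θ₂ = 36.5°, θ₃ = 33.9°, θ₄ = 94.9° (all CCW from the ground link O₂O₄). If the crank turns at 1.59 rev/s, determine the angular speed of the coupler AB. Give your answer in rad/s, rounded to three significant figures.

2.50

ω₂ = 9.99 rad/s (from 1.59 rev/s).
Differentiating the loop-closure r₂e^{iθ₂}+r₃e^{iθ₃}=r₁+r₄e^{iθ₄} gives r₂ω₂e^{iθ₂}+r₃ω₃e^{iθ₃}=r₄ω₄e^{iθ₄}.
Eliminating the other unknown: ω₃ = r₂ω₂ sin(θ₄−θ₂) / [r₃ sin(θ₃−θ₄)].
Numerator sine = +0.85173; denominator sine = -0.87462.
Result = 0.1181·9.99·(+0.85173) / (0.4589·(-0.87462)) = -2.5037 rad/s; magnitude 2.5037 rad/s.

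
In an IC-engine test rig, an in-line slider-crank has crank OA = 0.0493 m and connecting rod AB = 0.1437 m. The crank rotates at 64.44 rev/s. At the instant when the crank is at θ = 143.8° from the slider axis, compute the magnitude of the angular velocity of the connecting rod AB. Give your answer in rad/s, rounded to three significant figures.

114

ω = 404.9 rad/s (converted from 64.44 rev/s).
The rod makes angle φ with the slider axis where L sinφ = r sinθ; differentiating, L cosφ·φ̇ = r ω cosθ.
L cosφ = √(L² − r² sin²θ) = 0.14072 m.
|ω_rod| = r ω |cosθ| / √(L² − r² sin²θ) = 0.0493·404.9·0.80696/0.14072 = 114.47 rad/s.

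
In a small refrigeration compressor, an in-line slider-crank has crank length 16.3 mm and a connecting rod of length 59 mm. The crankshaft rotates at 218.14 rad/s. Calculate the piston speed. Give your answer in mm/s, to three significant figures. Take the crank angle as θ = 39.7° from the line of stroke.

ω = 218.1 rad/s
For an in-line slider-crank, x = r cosθ + √(L² − r² sin²θ), so v = −rω sinθ·[1 + r cosθ/√(L² − r² sin²θ)].
With r = 0.0163 m, L = 0.059 m, θ = 39.7°: √(L² − r² sin²θ) = 0.058074 m.
v = −0.0163·218.1·0.63877·[1 + 0.0163·0.76940/0.058074] = -2.7617 m/s.
|v| = 2.7617 m/s = 2761.7 mm/s.

2760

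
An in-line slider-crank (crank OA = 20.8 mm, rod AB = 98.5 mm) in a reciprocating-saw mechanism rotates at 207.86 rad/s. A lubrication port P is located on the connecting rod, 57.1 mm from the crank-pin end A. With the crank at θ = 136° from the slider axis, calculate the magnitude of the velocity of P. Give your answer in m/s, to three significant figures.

3.03

ω = 207.9 rad/s.  Crank-pin speed |V_A| = rω = 4.3235 m/s, perpendicular to OA.
Rod angle: sinφ = −(r/L) sinθ ⇒ φ = -8.435°; ω_rod = −rω cosθ/√(L²−r²sin²θ) = +31.919 rad/s.
V_P = V_A + ω_rod × AP, with AP = 0.0571 m along the rod.
Components: V_Px = −rω sinθ − a·ω_rod·sinφ = -2.736 m/s;  V_Py = rω cosθ + a·ω_rod·cosφ = -1.3072 m/s.
|V_P| = √(V_Px² + V_Py²) = 3.0322 m/s.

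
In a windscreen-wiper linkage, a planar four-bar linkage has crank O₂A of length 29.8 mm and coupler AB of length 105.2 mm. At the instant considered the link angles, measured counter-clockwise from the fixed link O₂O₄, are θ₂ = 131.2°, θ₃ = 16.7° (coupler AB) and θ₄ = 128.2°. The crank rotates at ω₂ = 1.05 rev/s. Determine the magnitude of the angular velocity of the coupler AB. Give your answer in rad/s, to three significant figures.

0.105

ω₂ = 6.597 rad/s (from 1.05 rev/s).
Differentiating the loop-closure r₂e^{iθ₂}+r₃e^{iθ₃}=r₁+r₄e^{iθ₄} gives r₂ω₂e^{iθ₂}+r₃ω₃e^{iθ₃}=r₄ω₄e^{iθ₄}.
Eliminating the other unknown: ω₃ = r₂ω₂ sin(θ₄−θ₂) / [r₃ sin(θ₃−θ₄)].
Numerator sine = -0.05234; denominator sine = -0.93042.
Result = 0.0298·6.597·(-0.05234) / (0.1052·(-0.93042)) = +0.10512 rad/s; magnitude 0.10512 rad/s.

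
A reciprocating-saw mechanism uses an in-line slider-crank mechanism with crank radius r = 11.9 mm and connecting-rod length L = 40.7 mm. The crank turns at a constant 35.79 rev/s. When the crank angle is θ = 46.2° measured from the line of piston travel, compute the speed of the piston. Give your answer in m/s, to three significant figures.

2.33

ω = 2π·35.8 = 224.9 rad/s
For an in-line slider-crank, x = r cosθ + √(L² − r² sin²θ), so v = −rω sinθ·[1 + r cosθ/√(L² − r² sin²θ)].
With r = 0.0119 m, L = 0.0407 m, θ = 46.2°: √(L² − r² sin²θ) = 0.039783 m.
v = −0.0119·224.9·0.72176·[1 + 0.0119·0.69214/0.039783] = -2.3313 m/s.
|v| = 2.3313 m/s.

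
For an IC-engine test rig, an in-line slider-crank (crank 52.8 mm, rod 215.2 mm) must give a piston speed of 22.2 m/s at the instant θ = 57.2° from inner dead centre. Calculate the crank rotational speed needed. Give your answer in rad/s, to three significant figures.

For an in-line slider-crank, |v_piston| = rω|sinθ|·[1 + r cosθ/√(L² − r² sin²θ)].
With r = 0.0528 m, L = 0.2152 m, θ = 57.2°: the bracketed kinematic factor |dx/dθ| = 0.05041 m.
ω = v/|dx/dθ| = 22.2/0.05041 = 440.39 rad/s.

440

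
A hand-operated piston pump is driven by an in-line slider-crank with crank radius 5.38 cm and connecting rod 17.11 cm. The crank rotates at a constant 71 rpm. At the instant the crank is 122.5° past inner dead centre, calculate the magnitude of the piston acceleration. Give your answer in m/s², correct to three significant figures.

1.99

ω = 2π·71/60 = 7.435 rad/s
x(θ) = r cosθ + √(L² − r² sin²θ); with ω constant, a = ω²·d²x/dθ².
d²x/dθ² = −r cosθ − r²(cos2θ)/√u − r⁴ sin²2θ/(4u^{3/2}),  u = L² − r² sin²θ = 0.0272164 m².
Substituting r = 0.0538 m, L = 0.1711 m, θ = 122.5°: d²x/dθ² = +0.035938 m.
a = ω²·d²x/dθ² = (7.435)²·(+0.035938) = +1.9867 m/s²;  |a| = 1.9867 m/s².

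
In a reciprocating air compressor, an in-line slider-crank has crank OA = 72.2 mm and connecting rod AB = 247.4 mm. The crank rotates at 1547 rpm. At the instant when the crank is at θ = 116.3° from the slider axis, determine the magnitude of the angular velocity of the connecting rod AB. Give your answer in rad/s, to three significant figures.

ω = 162 rad/s (converted from 1547 rpm).
The rod makes angle φ with the slider axis where L sinφ = r sinθ; differentiating, L cosφ·φ̇ = r ω cosθ.
L cosφ = √(L² − r² sin²θ) = 0.23878 m.
|ω_rod| = r ω |cosθ| / √(L² − r² sin²θ) = 0.0722·162·0.44307/0.23878 = 21.703 rad/s.

21.7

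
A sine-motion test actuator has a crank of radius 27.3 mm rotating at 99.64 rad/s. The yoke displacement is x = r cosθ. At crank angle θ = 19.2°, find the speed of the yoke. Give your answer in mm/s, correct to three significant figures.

895

ω = 99.64 rad/s
x = r cosθ ⇒ ẋ = −rω sinθ.
|v| = rω|sinθ| = 0.0273·99.64·|sin 19.2°| = 0.89457 m/s = 894.57 mm/s.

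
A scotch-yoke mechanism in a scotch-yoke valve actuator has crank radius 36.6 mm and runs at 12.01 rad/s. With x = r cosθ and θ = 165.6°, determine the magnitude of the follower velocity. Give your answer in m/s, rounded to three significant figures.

0.109

ω = 12.01 rad/s
x = r cosθ ⇒ ẋ = −rω sinθ.
|v| = rω|sinθ| = 0.0366·12.01·|sin 165.6°| = 0.10932 m/s.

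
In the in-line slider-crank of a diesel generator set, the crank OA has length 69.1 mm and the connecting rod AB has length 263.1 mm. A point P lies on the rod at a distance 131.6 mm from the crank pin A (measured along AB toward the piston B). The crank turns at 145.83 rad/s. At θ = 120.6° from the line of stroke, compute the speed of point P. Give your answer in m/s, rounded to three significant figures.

ω = 145.8 rad/s.  Crank-pin speed |V_A| = rω = 10.077 m/s, perpendicular to OA.
Rod angle: sinφ = −(r/L) sinθ ⇒ φ = -13.065°; ω_rod = −rω cosθ/√(L²−r²sin²θ) = +20.015 rad/s.
V_P = V_A + ω_rod × AP, with AP = 0.1316 m along the rod.
Components: V_Px = −rω sinθ − a·ω_rod·sinφ = -8.0781 m/s;  V_Py = rω cosθ + a·ω_rod·cosφ = -2.5638 m/s.
|V_P| = √(V_Px² + V_Py²) = 8.4752 m/s.

8.48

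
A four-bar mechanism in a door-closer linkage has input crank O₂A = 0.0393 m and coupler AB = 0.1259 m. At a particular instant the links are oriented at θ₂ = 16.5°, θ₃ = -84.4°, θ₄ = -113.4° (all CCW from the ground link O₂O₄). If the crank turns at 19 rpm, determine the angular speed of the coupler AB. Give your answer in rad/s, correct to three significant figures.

0.983

ω₂ = 1.99 rad/s (from 19 rpm).
Differentiating the loop-closure r₂e^{iθ₂}+r₃e^{iθ₃}=r₁+r₄e^{iθ₄} gives r₂ω₂e^{iθ₂}+r₃ω₃e^{iθ₃}=r₄ω₄e^{iθ₄}.
Eliminating the other unknown: ω₃ = r₂ω₂ sin(θ₄−θ₂) / [r₃ sin(θ₃−θ₄)].
Numerator sine = -0.76717; denominator sine = +0.48481.
Result = 0.0393·1.99·(-0.76717) / (0.1259·(+0.48481)) = -0.9828 rad/s; magnitude 0.9828 rad/s.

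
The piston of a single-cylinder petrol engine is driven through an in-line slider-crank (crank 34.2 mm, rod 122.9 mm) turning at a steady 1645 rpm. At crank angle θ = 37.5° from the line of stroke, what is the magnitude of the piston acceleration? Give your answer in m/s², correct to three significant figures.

885

ω = 2π·1645/60 = 172.3 rad/s
x(θ) = r cosθ + √(L² − r² sin²θ); with ω constant, a = ω²·d²x/dθ².
d²x/dθ² = −r cosθ − r²(cos2θ)/√u − r⁴ sin²2θ/(4u^{3/2}),  u = L² − r² sin²θ = 0.014671 m².
Substituting r = 0.0342 m, L = 0.1229 m, θ = 37.5°: d²x/dθ² = -0.029812 m.
a = ω²·d²x/dθ² = (172.3)²·(-0.029812) = -884.65 m/s²;  |a| = 884.65 m/s².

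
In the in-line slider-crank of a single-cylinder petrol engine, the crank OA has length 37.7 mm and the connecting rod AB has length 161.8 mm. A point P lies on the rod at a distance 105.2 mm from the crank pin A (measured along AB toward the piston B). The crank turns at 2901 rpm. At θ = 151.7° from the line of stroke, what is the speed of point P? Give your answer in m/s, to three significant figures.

ω = 303.8 rad/s.  Crank-pin speed |V_A| = rω = 11.453 m/s, perpendicular to OA.
Rod angle: sinφ = −(r/L) sinθ ⇒ φ = -6.342°; ω_rod = −rω cosθ/√(L²−r²sin²θ) = +62.708 rad/s.
V_P = V_A + ω_rod × AP, with AP = 0.1052 m along the rod.
Components: V_Px = −rω sinθ − a·ω_rod·sinφ = -4.701 m/s;  V_Py = rω cosθ + a·ω_rod·cosφ = -3.5276 m/s.
|V_P| = √(V_Px² + V_Py²) = 5.8773 m/s.

5.88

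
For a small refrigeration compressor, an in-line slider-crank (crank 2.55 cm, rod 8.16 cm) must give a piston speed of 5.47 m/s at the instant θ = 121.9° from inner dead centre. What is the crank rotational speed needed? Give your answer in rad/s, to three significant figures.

For an in-line slider-crank, |v_piston| = rω|sinθ|·[1 + r cosθ/√(L² − r² sin²θ)].
With r = 0.0255 m, L = 0.0816 m, θ = 121.9°: the bracketed kinematic factor |dx/dθ| = 0.017941 m.
ω = v/|dx/dθ| = 5.47/0.017941 = 304.89 rad/s.

305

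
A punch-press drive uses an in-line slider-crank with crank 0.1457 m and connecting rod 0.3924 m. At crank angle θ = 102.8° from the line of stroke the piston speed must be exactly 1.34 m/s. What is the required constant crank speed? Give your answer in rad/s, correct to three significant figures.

For an in-line slider-crank, |v_piston| = rω|sinθ|·[1 + r cosθ/√(L² − r² sin²θ)].
With r = 0.1457 m, L = 0.3924 m, θ = 102.8°: the bracketed kinematic factor |dx/dθ| = 0.12954 m.
ω = v/|dx/dθ| = 1.34/0.12954 = 10.344 rad/s.

10.3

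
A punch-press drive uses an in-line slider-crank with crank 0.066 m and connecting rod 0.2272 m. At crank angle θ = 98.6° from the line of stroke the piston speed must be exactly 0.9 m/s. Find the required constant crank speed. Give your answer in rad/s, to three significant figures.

14.4

For an in-line slider-crank, |v_piston| = rω|sinθ|·[1 + r cosθ/√(L² − r² sin²θ)].
With r = 0.066 m, L = 0.2272 m, θ = 98.6°: the bracketed kinematic factor |dx/dθ| = 0.062298 m.
ω = v/|dx/dθ| = 0.9/0.062298 = 14.447 rad/s.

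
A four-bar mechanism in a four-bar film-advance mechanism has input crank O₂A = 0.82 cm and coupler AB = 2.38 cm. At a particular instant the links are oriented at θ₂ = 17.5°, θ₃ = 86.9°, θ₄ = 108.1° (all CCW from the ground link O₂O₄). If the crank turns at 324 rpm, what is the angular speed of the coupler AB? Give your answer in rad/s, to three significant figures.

32.3

ω₂ = 33.93 rad/s (from 324 rpm).
Differentiating the loop-closure r₂e^{iθ₂}+r₃e^{iθ₃}=r₁+r₄e^{iθ₄} gives r₂ω₂e^{iθ₂}+r₃ω₃e^{iθ₃}=r₄ω₄e^{iθ₄}.
Eliminating the other unknown: ω₃ = r₂ω₂ sin(θ₄−θ₂) / [r₃ sin(θ₃−θ₄)].
Numerator sine = +0.99995; denominator sine = -0.36162.
Result = 0.0082·33.93·(+0.99995) / (0.0238·(-0.36162)) = -32.324 rad/s; magnitude 32.324 rad/s.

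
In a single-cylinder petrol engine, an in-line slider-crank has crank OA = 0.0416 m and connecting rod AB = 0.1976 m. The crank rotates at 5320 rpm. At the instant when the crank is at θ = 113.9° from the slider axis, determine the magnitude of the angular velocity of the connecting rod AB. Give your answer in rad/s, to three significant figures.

ω = 557.1 rad/s (converted from 5320 rpm).
The rod makes angle φ with the slider axis where L sinφ = r sinθ; differentiating, L cosφ·φ̇ = r ω cosθ.
L cosφ = √(L² − r² sin²θ) = 0.19391 m.
|ω_rod| = r ω |cosθ| / √(L² − r² sin²θ) = 0.0416·557.1·0.40514/0.19391 = 48.423 rad/s.

48.4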